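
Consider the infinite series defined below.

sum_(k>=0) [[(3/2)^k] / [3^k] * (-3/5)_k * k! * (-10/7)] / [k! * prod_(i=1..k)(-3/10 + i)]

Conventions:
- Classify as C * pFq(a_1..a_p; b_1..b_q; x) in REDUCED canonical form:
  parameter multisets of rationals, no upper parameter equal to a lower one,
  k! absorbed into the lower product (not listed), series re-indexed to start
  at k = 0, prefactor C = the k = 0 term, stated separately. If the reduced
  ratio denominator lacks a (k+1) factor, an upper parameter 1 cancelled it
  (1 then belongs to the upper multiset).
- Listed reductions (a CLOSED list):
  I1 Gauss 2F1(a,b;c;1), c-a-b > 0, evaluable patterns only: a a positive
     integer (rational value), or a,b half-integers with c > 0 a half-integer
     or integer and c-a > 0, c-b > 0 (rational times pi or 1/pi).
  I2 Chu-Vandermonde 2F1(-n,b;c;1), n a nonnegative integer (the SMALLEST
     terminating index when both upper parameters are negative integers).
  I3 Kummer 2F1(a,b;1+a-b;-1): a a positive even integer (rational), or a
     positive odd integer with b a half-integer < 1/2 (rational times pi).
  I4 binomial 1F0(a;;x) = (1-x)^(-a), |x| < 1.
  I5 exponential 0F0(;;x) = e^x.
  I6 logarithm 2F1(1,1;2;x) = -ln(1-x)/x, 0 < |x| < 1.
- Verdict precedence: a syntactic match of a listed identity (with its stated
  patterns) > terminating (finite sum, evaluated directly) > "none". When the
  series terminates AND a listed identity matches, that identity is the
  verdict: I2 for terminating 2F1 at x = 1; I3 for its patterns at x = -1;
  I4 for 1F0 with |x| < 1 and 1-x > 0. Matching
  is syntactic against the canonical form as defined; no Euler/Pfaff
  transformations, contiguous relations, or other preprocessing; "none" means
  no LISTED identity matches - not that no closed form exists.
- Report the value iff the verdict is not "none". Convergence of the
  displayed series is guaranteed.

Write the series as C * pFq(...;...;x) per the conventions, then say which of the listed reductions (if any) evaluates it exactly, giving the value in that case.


At argument 1/2: a 2F1 with upper {-3/5, 1}, lower {7/10}, scaled by C = -10/7. Verdict: none. A 2F1 with upper {-3/5, 1} fits none of I1-I6 at x = 1/2; the sum runs forever.

Key observation: t_0 = -10/7 here, and the two k-th powers (C = -10/7, x = 1/2) combine into one argument.
Adjacent-term ratio: r(k) = (1/2) * (k-3/5) (k+1) / [(k+7/10) (k+1)] - rational in k. x = (1/2); t_0 = -10/7; negate the roots.


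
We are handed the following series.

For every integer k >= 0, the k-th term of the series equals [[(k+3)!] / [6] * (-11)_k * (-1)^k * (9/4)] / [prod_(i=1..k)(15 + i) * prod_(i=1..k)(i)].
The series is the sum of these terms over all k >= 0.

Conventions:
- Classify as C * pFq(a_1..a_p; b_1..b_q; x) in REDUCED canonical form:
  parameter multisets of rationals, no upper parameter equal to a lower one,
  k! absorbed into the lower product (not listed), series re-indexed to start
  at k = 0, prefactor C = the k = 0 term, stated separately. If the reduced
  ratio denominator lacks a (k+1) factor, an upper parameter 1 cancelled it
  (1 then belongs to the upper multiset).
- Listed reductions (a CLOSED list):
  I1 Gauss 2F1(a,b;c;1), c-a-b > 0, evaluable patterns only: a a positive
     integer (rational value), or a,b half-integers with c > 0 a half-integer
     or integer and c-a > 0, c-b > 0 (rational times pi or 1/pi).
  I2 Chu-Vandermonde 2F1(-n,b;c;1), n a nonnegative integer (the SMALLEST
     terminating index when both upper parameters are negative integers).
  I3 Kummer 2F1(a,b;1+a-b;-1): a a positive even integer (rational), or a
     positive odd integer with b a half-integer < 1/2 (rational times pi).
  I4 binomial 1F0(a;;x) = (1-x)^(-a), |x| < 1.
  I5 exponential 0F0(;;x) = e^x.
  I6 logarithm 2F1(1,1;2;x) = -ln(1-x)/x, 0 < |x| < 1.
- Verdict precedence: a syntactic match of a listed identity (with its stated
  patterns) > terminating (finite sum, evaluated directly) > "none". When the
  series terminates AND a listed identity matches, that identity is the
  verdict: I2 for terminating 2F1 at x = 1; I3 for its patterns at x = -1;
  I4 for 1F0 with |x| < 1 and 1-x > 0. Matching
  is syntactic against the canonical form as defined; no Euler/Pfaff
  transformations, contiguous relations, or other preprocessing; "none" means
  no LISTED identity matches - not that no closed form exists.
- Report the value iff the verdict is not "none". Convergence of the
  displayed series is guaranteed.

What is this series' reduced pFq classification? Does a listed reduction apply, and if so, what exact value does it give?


Classification (C = 9/4): 2F1 with upper {-11, 4}, lower {16}, argument x = -1. Verdict: this is Kummer's theorem (I3) (x = -1; c = 16 equals 1+a-b for upper {-11, 4}: listed pattern). Hence: 315/8.

First insight: with t_0 = 9/4, the factorial ratio (C = 9/4) (k+a-1)!/(a-1)! is a rising factorial (a)_k.
Consecutive-term ratio: r(k) = (-1) * (k-11) (k+4) / [(k+16) (k+1)] - rational in k. x = (-1); t_0 = 9/4; negate the roots.


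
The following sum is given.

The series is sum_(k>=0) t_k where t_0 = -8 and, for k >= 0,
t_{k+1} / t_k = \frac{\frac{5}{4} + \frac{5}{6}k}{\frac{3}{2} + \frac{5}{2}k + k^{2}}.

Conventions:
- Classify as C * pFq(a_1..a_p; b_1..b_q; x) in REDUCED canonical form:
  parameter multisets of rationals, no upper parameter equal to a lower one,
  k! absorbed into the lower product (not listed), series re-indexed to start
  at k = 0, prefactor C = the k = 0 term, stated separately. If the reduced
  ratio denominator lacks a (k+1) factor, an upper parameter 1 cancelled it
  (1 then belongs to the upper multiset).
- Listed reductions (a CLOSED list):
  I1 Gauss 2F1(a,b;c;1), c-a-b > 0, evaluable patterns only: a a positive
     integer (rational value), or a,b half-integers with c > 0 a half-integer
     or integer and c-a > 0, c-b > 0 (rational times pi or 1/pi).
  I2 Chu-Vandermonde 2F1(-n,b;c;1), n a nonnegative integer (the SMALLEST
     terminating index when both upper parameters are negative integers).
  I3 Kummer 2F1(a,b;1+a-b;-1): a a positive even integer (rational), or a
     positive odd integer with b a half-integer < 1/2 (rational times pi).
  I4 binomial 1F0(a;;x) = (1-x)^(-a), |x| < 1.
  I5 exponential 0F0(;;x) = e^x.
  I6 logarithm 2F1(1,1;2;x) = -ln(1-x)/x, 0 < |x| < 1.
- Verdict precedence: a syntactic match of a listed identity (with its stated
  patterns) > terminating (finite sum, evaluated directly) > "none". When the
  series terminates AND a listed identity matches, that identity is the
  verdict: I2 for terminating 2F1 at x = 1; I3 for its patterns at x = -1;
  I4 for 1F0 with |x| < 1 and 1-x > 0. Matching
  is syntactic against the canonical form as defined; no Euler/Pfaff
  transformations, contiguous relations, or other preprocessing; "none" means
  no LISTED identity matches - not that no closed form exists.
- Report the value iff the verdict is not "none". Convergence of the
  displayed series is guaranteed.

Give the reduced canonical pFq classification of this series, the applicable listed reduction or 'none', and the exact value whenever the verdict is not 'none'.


x = \frac{5}{6} here; the reduced form reads 0F0, upper {-}, lower {-}, C = -8. Verdict: this is exponential (I5) (the 0F0 exponential series at x = \frac{5}{6}). Exact value: \left(-8\right) \cdot e^{\frac{5}{6}}.

First insight: x = \frac{5}{6} and the expanded ratio factors over Q; C = -8, x = 5/6, roots give parameters.
Term ratio: r(k) = \frac{5}{6} * 1 / [(k+1)] - rational; roots negated = parameters, x = \frac{5}{6}, C = -8.


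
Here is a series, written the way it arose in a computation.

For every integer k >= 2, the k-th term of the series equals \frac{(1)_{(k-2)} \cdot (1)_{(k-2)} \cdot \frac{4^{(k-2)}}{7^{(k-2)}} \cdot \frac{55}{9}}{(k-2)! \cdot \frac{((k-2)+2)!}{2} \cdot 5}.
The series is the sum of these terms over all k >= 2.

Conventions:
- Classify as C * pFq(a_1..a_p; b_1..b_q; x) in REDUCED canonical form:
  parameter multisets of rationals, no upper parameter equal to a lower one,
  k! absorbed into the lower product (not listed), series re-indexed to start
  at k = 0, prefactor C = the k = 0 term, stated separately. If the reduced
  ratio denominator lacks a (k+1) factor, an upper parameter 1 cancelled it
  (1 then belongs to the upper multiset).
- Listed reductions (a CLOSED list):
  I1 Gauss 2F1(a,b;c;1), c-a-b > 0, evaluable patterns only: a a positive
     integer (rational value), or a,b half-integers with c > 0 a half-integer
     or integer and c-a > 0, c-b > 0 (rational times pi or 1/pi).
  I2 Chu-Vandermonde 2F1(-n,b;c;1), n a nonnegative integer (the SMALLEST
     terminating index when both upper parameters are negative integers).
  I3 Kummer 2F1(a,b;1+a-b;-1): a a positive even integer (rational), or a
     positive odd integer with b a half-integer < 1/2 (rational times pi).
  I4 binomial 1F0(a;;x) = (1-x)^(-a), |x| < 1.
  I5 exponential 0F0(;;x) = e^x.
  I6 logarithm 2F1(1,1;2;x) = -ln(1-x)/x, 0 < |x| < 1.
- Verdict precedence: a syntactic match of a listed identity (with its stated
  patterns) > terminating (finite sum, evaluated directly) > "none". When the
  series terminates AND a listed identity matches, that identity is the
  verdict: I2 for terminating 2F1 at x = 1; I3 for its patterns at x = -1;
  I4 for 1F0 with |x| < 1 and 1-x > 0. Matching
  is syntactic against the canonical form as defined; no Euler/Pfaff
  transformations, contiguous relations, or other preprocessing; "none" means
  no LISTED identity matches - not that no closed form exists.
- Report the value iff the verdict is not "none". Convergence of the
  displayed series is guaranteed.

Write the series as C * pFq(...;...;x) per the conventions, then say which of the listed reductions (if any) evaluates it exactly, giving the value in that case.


At argument \frac{4}{7}: a 2F1 with upper {1, 1}, lower {3}, scaled by C = \frac{11}{9}. Verdict: none. Every listed pattern misses the 2F1 form at \frac{4}{7}, upper {1, 1}.

Key step: t_0 being \frac{11}{9}, the denominator's factorial ratio (prefactor 11/9) is a lower Pochhammer.
Ratio: r(k) = \frac{4}{7} * (k+1) (k+1) / [(k+3) (k+1)] - rational in k, leading ratio \frac{4}{7}; with t_0 = \frac{11}{9}, classification follows.


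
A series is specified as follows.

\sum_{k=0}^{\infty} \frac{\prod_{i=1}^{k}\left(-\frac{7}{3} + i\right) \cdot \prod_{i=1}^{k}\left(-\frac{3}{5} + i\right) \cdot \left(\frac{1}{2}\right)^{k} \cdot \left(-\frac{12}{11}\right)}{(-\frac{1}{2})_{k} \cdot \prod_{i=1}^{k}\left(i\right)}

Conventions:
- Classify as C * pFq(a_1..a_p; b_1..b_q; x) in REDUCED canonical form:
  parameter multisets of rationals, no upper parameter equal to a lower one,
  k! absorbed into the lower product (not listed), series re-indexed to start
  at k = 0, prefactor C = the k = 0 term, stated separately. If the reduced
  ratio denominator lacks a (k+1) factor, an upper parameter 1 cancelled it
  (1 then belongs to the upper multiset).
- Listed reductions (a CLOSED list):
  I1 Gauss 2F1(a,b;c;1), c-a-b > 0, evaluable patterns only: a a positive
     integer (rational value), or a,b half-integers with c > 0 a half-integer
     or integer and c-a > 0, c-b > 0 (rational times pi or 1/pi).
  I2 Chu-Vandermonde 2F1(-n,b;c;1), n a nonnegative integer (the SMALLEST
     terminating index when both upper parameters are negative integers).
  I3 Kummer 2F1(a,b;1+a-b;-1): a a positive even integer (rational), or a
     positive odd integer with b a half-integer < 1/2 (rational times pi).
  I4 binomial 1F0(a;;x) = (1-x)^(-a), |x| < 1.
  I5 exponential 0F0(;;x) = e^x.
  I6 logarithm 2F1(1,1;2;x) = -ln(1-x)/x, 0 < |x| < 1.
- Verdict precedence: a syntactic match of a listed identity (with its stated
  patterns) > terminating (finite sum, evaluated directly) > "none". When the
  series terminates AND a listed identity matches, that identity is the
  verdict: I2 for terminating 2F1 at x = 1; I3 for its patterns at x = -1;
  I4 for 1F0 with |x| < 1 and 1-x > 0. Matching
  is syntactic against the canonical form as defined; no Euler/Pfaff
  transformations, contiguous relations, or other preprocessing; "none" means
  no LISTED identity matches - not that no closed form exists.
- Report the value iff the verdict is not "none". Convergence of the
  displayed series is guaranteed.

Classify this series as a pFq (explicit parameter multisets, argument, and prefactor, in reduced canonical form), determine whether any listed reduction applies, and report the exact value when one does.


x = \frac{1}{2} here; the reduced form reads 2F1, upper {-\frac{4}{3}, \frac{2}{5}}, lower {-\frac{1}{2}}, C = -\frac{12}{11}. Verdict: none. Every listed pattern misses the 2F1 form at \frac{1}{2}, upper {-\frac{4}{3}, \frac{2}{5}}.

Structural cue: t_0 = -\frac{12}{11} here, and the running product (prefactor -12/11) telescopes to a rising factorial.
Term ratio: r(k) = \frac{1}{2} * (k-\frac{4}{3}) (k+\frac{2}{5}) / [(k-\frac{1}{2}) (k+1)] - poly over poly, x = \frac{1}{2} from leading terms; C = -\frac{12}{11} at k = 0.


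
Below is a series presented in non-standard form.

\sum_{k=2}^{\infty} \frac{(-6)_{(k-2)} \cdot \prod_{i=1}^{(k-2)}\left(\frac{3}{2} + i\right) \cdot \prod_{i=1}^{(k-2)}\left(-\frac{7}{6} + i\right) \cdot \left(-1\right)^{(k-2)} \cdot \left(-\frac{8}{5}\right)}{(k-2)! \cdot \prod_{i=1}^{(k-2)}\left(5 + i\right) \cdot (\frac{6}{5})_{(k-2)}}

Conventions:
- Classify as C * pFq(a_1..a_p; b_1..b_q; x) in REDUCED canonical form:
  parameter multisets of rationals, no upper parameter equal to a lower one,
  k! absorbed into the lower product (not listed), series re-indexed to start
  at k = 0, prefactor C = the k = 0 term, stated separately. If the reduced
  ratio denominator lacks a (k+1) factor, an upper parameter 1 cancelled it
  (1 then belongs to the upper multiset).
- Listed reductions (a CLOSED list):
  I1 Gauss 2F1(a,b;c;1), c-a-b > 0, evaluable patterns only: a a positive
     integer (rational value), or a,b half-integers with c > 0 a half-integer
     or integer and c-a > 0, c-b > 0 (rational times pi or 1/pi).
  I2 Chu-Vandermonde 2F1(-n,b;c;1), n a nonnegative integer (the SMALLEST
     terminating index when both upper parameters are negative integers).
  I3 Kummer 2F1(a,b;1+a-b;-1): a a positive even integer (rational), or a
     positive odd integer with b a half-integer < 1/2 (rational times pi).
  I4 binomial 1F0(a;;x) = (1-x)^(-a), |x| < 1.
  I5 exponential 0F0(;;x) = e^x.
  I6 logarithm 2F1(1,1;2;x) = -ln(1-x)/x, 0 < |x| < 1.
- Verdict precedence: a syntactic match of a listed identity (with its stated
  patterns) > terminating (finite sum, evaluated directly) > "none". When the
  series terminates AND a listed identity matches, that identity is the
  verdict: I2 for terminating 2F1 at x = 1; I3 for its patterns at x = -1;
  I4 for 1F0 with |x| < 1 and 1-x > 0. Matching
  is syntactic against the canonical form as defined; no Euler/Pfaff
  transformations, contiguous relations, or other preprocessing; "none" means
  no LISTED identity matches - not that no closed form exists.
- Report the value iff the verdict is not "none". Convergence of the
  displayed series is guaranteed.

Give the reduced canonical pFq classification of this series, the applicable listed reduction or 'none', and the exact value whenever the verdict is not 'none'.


Reduced: x = -1, 3F2, upper = {-6, -\frac{1}{6}, \frac{5}{2}}, lower = {\frac{6}{5}, 6}, C = -\frac{8}{5}. Verdict: terminating at k = 6: the factor (-6)_k kills every later term; summing the 7 survivors is exact. Exact value: -\frac{51411105857231}{82109304668160}.

Structural cue: with t_0 = -\frac{8}{5}, the lower running product (C = -8/5) is a rising factorial.
Ratio: r(k) = -1 * (k-6) (k-\frac{1}{6}) (k+\frac{5}{2}) / [(k+\frac{6}{5}) (k+6) (k+1)] - rational in k. x = -1; t_0 = -\frac{8}{5}; negate the roots.


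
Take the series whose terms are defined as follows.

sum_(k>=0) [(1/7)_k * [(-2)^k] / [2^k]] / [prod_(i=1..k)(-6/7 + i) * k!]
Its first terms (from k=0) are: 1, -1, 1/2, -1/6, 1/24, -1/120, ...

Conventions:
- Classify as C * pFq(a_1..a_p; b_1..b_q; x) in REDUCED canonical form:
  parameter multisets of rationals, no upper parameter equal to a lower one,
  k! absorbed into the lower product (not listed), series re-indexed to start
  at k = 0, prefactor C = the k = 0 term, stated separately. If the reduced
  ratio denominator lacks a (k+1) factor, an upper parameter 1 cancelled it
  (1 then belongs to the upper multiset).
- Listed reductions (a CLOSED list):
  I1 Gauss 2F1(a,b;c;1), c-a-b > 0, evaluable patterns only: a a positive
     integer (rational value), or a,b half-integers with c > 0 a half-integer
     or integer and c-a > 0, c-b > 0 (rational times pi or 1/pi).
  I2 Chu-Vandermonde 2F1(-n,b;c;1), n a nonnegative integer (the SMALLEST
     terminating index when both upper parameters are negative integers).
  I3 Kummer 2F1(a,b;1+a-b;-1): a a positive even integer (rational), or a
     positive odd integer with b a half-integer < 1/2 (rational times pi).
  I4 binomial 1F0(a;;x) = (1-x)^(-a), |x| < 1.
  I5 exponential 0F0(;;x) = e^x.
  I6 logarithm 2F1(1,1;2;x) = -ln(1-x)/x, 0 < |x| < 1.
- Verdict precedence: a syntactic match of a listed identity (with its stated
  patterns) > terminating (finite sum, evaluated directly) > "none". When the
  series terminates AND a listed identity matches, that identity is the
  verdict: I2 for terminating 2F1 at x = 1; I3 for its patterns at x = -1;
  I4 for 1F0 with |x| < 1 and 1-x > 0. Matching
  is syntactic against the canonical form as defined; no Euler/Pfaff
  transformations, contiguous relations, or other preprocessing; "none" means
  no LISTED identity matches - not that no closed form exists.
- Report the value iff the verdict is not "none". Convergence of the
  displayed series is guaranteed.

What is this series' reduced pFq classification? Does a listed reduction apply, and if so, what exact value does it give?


Canonical form: C = 1 times 0F0 with upper {-}, lower {-}, x = -1. Verdict: this is exponential (I5) (the 0F0 exponential series at x = -1). Value: e^(-1).

First insight: with t_0 = 1, the parameter 1/7 appears in both the upper and lower lists and cancels.
Consecutive-term ratio: r(k) = (-1) * 1 / [(k+1)] - rational; roots negated = parameters, x = (-1), C = 1.


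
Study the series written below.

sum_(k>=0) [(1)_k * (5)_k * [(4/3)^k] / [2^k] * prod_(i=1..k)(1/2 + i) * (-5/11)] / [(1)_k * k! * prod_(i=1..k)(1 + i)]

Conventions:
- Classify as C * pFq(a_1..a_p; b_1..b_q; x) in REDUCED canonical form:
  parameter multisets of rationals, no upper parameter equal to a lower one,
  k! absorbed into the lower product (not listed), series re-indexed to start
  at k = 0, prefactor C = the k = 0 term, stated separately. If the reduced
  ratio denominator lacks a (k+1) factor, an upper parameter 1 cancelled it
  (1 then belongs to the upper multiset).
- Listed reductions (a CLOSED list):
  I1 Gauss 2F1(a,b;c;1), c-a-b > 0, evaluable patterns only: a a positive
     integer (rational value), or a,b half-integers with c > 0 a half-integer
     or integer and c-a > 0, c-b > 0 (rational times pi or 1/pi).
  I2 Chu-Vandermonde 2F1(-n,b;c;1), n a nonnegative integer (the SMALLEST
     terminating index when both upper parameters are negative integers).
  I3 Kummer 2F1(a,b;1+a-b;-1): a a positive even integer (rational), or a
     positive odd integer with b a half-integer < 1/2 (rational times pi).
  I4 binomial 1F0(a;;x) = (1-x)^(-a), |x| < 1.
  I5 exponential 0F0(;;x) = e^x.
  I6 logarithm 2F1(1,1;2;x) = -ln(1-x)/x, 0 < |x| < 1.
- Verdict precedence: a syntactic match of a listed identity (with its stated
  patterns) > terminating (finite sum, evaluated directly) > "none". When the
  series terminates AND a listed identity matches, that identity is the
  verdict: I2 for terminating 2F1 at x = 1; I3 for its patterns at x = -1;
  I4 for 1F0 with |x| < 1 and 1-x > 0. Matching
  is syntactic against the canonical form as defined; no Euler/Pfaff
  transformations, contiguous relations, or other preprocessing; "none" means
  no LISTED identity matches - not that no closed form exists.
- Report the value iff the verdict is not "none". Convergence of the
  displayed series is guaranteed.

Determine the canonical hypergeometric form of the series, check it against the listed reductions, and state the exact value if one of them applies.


The series (x = 2/3) is 2F1: upper {3/2, 5}, lower {2}, prefactor -5/11. Verdict: none - this 2F1 at x = 2/3 matches no listed pattern, and upper {3/2, 5} holds no stopper.

Structural cue: from the first term -5/11: the running product (prefactor -5/11) telescopes to a rising factorial.
Adjacent-term ratio: r(k) = (2/3) * (k+3/2) (k+5) / [(k+2) (k+1)] - rational; roots negated = parameters, x = (2/3), C = -5/11.


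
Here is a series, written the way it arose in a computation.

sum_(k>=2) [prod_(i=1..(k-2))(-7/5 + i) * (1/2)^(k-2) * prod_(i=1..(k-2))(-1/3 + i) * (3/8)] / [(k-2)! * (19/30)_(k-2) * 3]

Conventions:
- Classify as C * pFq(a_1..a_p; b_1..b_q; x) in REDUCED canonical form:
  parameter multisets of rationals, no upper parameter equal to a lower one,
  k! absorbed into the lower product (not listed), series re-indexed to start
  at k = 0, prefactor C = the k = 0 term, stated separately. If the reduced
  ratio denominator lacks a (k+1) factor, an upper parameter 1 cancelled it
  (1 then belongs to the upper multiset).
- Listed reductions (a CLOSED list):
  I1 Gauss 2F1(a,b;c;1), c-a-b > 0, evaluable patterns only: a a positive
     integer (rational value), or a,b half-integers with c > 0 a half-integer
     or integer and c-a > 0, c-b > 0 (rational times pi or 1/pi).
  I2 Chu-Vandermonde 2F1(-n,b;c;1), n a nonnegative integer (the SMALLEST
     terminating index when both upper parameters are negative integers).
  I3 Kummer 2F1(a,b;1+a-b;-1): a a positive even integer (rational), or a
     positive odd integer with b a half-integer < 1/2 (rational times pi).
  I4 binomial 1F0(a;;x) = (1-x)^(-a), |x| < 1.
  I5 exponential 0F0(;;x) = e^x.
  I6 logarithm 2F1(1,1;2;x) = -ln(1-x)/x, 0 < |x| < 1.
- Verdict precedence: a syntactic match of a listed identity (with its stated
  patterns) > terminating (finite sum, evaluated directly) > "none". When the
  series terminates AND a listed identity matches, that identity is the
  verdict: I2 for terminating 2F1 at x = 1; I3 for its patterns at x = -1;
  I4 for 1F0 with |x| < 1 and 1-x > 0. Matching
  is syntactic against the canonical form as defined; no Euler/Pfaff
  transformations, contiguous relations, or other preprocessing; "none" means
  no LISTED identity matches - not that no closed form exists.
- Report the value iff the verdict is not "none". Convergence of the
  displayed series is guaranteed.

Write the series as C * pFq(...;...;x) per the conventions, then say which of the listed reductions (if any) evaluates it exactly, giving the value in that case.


Canonical form: C = 1/8 times 2F1 with upper {-2/5, 2/3}, lower {19/30}, x = 1/2. Verdict: none. A 2F1 with upper {-2/5, 2/3} fits none of I1-I6 at x = 1/2; the sum runs forever.

Key observation: t_0 = 1/8 here, and the running product (C = 1/8, x = 1/2) telescopes to a rising factorial.
Consecutive-term ratio: r(k) = (1/2) * (k-2/5) (k+2/3) / [(k+19/30) (k+1)] - rational in k. x = (1/2); t_0 = 1/8; negate the roots.


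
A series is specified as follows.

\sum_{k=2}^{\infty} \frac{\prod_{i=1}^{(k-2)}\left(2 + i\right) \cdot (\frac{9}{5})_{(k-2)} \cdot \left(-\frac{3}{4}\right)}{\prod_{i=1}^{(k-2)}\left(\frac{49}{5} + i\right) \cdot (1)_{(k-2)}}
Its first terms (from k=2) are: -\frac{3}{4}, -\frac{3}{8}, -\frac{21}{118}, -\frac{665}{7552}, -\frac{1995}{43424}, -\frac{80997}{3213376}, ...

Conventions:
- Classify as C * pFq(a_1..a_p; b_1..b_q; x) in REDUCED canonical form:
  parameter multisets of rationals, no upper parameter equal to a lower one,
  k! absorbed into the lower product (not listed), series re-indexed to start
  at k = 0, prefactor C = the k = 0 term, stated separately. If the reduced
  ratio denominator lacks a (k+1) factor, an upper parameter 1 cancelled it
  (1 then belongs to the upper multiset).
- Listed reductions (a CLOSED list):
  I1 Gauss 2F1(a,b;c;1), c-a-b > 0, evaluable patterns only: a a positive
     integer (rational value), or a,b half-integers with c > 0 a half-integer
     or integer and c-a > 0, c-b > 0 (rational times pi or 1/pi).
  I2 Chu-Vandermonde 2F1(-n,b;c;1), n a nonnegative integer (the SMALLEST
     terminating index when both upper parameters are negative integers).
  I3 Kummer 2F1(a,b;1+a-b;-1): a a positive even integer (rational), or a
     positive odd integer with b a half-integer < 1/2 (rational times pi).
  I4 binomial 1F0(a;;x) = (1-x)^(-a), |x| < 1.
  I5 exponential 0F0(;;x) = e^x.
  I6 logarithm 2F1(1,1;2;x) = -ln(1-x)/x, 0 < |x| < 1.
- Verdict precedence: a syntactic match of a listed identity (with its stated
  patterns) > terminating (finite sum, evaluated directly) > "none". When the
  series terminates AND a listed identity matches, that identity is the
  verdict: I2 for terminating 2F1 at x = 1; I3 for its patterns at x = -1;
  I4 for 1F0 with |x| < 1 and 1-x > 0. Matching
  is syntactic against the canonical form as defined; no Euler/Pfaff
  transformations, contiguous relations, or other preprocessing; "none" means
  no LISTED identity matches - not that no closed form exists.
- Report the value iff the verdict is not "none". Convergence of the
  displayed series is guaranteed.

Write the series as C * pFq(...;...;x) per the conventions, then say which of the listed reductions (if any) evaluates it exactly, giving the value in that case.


The series (x = 1) is 2F1: upper {\frac{9}{5}, 3}, lower {\frac{54}{5}}, prefactor -\frac{3}{4}. Verdict (x = 1): the Gauss summation I1 applies (x = 1: the Gamma ratio telescopes since c-a-b = 6 > 0 and a = 3 in Z>0). Sum: -\frac{3003}{2000}.

Key step: with t_0 = -\frac{3}{4}, (1)_k (C = -3/4, x = 1) is k! itself.
Adjacent-term ratio: r(k) = 1 * (k+\frac{9}{5}) (k+3) / [(k+\frac{54}{5}) (k+1)] - rational; roots negated = parameters, x = 1, C = -\frac{3}{4}.


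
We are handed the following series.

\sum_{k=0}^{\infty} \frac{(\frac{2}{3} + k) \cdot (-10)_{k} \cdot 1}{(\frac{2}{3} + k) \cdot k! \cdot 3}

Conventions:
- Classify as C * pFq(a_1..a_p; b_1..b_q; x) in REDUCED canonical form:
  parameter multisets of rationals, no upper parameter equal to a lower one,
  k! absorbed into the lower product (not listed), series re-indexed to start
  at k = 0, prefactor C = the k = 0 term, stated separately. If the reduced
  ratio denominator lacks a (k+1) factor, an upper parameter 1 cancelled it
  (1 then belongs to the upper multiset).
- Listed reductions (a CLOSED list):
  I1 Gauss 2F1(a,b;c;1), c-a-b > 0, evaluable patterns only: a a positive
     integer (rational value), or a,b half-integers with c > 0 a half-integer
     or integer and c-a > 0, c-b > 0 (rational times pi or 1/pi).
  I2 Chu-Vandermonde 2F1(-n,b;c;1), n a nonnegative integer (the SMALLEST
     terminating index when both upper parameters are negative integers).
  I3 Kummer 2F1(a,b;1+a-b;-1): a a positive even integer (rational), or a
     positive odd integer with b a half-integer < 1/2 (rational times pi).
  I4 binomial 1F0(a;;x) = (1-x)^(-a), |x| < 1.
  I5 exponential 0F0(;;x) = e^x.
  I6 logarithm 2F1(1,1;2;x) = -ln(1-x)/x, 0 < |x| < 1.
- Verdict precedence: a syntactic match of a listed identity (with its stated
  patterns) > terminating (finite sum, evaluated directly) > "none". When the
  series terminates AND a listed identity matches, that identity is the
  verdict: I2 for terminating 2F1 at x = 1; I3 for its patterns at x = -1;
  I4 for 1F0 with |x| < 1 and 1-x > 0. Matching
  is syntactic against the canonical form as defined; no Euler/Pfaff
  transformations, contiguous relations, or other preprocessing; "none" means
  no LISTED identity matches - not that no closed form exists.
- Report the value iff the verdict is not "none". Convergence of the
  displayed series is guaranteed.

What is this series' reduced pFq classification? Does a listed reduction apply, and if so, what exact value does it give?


Reduced: x = 1, 1F0, upper = {-10}, lower = {-}, C = \frac{1}{3}. Verdict: terminating - upper parameter -10 makes this a finite sum (last index 10), evaluated exactly. Value: 0.

Structural cue: t_0 = \frac{1}{3} here, and k + 2/3 divides numerator and denominator alike; C = 1/3, x = 1 after cancelling.
Ratio: r(k) = 1 * (k-10) / [(k+1)] - rational in k, leading ratio 1; with t_0 = \frac{1}{3}, classification follows.


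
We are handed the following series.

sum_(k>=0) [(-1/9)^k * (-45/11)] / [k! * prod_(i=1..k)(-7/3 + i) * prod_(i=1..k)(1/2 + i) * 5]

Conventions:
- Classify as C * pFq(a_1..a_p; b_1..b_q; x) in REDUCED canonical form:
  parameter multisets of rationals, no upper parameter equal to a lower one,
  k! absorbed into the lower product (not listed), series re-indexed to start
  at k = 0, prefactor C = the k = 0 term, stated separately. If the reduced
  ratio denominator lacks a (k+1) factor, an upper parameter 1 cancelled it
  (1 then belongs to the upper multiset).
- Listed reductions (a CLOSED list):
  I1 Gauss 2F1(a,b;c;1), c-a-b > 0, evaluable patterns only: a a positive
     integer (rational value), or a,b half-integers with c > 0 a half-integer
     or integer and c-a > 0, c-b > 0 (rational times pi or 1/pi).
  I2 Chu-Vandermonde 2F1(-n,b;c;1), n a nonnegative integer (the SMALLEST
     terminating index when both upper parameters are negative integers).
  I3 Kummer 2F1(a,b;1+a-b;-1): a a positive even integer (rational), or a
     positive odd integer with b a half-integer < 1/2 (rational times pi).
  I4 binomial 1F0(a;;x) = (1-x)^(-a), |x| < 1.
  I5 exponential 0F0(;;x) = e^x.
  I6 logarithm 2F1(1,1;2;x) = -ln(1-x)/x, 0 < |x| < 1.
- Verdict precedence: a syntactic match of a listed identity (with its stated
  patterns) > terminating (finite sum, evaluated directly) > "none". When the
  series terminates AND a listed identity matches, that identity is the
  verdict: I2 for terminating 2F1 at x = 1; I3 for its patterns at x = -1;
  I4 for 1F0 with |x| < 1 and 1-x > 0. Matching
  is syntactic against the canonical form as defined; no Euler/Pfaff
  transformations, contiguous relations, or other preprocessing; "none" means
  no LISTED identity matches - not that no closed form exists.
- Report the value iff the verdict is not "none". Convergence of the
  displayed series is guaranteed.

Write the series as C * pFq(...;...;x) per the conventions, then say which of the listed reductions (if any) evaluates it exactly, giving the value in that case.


Canonical form: C = -9/11 times 0F2 with upper {-}, lower {-4/3, 3/2}, x = -1/9. Verdict: none here - no I1-I6 shape fits x = -1/9 with lower {-4/3, 3/2}.

Key step: with t_0 = -9/11, the lower running product (C = -9/11, x = -1/9) is a rising factorial.
Step ratio: r(k) = (-1/9) * 1 / [(k-4/3) (k+3/2) (k+1)] ; factor over Q: parameters, x = (-1/9), and C = -9/11.


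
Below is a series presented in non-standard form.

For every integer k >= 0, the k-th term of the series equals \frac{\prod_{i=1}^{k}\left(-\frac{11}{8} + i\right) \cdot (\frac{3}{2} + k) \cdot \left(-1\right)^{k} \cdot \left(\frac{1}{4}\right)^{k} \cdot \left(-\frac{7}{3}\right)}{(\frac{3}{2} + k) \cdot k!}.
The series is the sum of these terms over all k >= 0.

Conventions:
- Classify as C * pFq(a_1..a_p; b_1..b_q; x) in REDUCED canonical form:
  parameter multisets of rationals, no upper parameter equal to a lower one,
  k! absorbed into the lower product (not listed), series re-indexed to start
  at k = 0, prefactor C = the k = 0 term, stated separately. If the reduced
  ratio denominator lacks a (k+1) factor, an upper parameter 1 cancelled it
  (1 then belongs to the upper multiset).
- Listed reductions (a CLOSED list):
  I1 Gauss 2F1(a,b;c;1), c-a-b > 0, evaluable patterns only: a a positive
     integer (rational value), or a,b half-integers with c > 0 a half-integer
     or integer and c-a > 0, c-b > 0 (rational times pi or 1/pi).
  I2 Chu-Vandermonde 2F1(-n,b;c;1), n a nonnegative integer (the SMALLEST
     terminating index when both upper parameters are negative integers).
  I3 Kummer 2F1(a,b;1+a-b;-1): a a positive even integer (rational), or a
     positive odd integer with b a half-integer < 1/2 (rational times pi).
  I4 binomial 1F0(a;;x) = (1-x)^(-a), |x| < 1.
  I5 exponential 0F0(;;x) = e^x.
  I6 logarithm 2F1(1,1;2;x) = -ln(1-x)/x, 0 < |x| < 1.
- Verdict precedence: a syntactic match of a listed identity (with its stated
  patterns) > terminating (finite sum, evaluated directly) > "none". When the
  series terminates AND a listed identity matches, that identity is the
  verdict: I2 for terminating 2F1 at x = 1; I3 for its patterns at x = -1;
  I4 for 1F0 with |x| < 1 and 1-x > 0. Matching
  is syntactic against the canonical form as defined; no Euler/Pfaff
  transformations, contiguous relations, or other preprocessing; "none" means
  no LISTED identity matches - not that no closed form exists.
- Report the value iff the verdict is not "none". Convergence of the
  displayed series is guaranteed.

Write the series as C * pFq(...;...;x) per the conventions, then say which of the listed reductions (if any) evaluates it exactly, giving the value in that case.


The series (x = -\frac{1}{4}) is 1F0: upper {-\frac{3}{8}}, lower {-}, prefactor -\frac{7}{3}. Verdict: this is binomial (I4) (the 1F0 binomial series: exponent 3/8, x = -\frac{1}{4}). Hence: \left(-\frac{7}{3}\right) \cdot \left(\frac{5}{4}\right)^{\frac{3}{8}}.

Key observation: t_0 = -\frac{7}{3} here, and the factor k + 3/2 cancels (top and bottom), leaving prefactor -7/3.
Term ratio: r(k) = -\frac{1}{4} * (k-\frac{3}{8}) / [(k+1)] - rational in k. x = -\frac{1}{4}; t_0 = -\frac{7}{3}; negate the roots.


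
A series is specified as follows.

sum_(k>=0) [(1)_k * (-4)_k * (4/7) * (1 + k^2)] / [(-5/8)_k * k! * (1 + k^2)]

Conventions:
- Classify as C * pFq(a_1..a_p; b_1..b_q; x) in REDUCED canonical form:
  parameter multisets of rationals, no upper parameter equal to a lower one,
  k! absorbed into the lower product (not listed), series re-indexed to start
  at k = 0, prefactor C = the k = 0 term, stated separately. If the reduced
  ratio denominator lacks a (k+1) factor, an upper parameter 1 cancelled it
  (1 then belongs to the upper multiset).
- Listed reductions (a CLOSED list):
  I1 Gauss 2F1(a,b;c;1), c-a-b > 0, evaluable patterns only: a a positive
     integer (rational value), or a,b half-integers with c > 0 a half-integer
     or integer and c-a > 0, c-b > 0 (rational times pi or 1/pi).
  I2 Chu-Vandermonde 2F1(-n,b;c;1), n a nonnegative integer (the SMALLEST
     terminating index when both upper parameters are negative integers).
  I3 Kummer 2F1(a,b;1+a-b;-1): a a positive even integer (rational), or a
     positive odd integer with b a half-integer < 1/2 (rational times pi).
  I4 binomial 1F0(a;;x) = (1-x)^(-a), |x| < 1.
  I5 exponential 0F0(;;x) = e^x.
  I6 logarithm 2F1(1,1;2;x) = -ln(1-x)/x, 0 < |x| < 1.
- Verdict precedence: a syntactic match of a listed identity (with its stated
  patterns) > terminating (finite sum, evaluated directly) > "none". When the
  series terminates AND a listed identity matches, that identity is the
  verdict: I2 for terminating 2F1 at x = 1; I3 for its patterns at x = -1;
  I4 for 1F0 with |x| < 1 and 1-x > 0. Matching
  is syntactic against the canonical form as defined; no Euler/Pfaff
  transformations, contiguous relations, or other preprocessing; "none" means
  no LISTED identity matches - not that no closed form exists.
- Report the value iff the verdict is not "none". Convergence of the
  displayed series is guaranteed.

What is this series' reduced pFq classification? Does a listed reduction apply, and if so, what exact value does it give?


This is 4/7 * 2F1(-4, 1; -5/8; 1) in reduced canonical form. Verdict: this is Chu-Vandermonde (I2) (terminating 2F1 at x = 1 with n = 4, b = 1, c = -5/8). Hence: -52/133.

Structural cue: with t_0 = 4/7, the factor k^2 + 1 cancels (top and bottom), leaving prefactor 4/7.
Adjacent-term ratio: r(k) = 1 * (k-4) (k+1) / [(k-5/8) (k+1)] - rational; roots negated = parameters, x = 1, C = 4/7.


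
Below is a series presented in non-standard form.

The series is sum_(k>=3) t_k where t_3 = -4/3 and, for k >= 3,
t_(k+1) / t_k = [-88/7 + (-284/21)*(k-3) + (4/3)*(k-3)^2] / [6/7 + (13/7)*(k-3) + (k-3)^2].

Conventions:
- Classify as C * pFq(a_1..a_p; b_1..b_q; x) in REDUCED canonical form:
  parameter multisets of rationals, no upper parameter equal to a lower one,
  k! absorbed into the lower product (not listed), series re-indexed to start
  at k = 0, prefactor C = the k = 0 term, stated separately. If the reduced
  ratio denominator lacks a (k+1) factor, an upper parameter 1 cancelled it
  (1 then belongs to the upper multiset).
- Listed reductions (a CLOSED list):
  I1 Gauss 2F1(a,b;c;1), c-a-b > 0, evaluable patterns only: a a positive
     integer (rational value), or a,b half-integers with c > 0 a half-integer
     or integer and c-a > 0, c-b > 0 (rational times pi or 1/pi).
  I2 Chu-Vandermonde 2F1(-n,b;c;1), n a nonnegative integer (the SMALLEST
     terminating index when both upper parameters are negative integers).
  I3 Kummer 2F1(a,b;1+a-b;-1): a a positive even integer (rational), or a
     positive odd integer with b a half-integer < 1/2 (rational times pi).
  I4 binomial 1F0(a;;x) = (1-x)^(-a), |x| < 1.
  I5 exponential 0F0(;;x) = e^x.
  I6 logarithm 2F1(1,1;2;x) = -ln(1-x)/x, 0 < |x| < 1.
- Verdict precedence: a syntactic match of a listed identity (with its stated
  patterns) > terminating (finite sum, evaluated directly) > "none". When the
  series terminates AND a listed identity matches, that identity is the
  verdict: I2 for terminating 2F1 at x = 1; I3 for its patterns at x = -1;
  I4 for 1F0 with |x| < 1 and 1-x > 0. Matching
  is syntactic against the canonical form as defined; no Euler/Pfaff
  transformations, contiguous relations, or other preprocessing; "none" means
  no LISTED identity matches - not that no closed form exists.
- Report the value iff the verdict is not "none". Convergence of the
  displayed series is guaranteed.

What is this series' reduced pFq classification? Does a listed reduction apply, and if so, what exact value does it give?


Canonical form: C = -4/3 times 1F0 with upper {-11}, lower {-}, x = 4/3. Verdict: terminating. With -11 upstairs the series is a 12-term polynomial sum; evaluated term by term. Its exact value is 4/531441.

First insight: x = (4/3) and roots of the ratio polynomials (C = -4/3) are the negated parameters.
Adjacent-term ratio: r(k) = (4/3) * (k-11) / [(k+1)] - rational in k. x = (4/3); t_0 = -4/3; negate the roots.


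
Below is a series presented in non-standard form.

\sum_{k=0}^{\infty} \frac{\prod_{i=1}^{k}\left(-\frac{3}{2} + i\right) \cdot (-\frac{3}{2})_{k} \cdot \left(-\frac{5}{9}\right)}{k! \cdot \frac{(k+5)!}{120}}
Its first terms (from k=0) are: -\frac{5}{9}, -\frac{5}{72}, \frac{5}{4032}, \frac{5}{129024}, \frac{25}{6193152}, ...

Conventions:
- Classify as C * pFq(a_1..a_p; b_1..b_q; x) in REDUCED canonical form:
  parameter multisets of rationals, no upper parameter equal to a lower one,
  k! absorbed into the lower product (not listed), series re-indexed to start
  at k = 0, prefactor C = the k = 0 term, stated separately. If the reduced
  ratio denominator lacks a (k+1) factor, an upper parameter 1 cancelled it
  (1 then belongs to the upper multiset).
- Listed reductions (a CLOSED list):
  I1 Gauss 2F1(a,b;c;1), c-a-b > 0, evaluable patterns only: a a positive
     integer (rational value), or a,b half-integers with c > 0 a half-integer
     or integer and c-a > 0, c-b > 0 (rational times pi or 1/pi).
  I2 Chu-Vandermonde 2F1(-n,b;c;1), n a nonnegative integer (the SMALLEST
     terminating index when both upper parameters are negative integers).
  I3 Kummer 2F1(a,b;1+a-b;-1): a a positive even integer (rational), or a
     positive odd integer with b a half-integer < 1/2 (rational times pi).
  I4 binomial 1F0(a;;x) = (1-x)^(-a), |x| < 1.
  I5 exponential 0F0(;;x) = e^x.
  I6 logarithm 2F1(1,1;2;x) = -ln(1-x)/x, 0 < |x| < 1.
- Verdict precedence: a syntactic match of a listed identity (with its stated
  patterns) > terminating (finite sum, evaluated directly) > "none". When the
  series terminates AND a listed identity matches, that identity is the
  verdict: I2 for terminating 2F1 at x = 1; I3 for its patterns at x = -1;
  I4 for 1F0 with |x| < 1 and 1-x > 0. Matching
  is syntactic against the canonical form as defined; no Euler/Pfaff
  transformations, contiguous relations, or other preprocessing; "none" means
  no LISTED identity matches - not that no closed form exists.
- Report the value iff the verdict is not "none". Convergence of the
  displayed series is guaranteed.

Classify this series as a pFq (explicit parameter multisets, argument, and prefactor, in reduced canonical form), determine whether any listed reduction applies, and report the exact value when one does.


At argument 1: a 2F1 with upper {-\frac{3}{2}, -\frac{1}{2}}, lower {6}, scaled by C = -\frac{5}{9}. Verdict: the half-integer Gauss pattern (I1) applies (x = 1; upper {-\frac{3}{2}, -\frac{1}{2}} half-integers, c = 6 in the evaluable pattern). Exact value: \left(-\frac{5242880}{2675673}\right) / \pi.

Structural cue: with t_0 = -\frac{5}{9}, the running product (prefactor -5/9) telescopes to a rising factorial.
Term ratio: r(k) = 1 * (k-\frac{3}{2}) (k-\frac{1}{2}) / [(k+6) (k+1)] - rational in k. x = 1; t_0 = -\frac{5}{9}; negate the roots.
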